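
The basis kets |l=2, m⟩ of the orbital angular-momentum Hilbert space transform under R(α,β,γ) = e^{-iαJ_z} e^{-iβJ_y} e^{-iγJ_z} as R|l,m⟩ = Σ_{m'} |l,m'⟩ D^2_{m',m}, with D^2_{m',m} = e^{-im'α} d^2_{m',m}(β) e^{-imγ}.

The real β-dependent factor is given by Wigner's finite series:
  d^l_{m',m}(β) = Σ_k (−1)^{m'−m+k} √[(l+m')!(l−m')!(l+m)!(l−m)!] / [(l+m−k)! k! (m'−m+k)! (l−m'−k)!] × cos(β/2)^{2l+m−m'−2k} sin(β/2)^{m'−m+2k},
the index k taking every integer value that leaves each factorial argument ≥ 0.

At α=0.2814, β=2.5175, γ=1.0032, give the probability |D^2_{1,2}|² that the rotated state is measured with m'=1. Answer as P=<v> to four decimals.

Split into d^2_{1,2}(β=2.5175) × two z-phases.
Half-angle: c=0.307007, s=0.951707. N=√(6·1·24·1)=12.000000
k: max(0,(2)−(1))=1 … min(2+(2),2−(1))=1
  k=1: (−1)^0·12.0000/(6)·0.3070^3·0.9517^1 = +0.055078
d^2_{1,2}(2.5175) = +0.055078
|D^2_{1,2}|² = |d^2_{1,2}(β)|² = (+0.055078)² = 0.003034 (the z-rotation phases have unit modulus)

P=0.0030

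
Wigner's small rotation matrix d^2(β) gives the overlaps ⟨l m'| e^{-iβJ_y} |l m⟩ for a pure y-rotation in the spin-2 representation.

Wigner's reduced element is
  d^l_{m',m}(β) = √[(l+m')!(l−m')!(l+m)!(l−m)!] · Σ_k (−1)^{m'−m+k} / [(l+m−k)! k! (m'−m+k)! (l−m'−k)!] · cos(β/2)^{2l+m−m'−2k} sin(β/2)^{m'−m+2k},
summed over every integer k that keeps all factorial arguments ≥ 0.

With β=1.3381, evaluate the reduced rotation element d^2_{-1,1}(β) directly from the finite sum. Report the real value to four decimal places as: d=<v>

d^2_{-1,1}(β=1.3381) via Wigner's sum:
With c≡cos(β/2)=0.784411 and s≡sin(β/2)=0.620241, N=[1·6·6·1]^{1/2}=6.000000
k∈{2,3} keeps every argument non-negative
  k=2: (−1)^0·6.0000/(2)·0.7844^2·0.6202^2 = +0.710117
  k=3: (−1)^1·6.0000/(6)·0.7844^0·0.6202^4 = -0.147993
d^2_{-1,1}(1.3381) = +0.710117 -0.147993 = +0.562124

d=0.5621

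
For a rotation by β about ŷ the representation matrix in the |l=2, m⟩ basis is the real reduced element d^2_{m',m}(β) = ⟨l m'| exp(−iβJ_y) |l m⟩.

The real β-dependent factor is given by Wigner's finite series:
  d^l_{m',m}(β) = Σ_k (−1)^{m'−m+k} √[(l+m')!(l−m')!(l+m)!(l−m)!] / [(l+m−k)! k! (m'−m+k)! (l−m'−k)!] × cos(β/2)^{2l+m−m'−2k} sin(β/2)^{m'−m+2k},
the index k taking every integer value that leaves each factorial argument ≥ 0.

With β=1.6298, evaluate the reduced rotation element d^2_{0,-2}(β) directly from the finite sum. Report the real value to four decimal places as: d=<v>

d=0.6102

d^2_{0,-2}(β=1.6298) via Wigner's sum:
Half-angle: c=0.685941, s=0.727657. N=√(2·2·1·24)=9.797959
Admissible k: 0..0 (factorial args all ≥0)
  k=0: (−1)^2·9.7980/(4)·0.6859^2·0.7277^2 = +0.610243
d^2_{0,-2}(1.6298) = +0.610243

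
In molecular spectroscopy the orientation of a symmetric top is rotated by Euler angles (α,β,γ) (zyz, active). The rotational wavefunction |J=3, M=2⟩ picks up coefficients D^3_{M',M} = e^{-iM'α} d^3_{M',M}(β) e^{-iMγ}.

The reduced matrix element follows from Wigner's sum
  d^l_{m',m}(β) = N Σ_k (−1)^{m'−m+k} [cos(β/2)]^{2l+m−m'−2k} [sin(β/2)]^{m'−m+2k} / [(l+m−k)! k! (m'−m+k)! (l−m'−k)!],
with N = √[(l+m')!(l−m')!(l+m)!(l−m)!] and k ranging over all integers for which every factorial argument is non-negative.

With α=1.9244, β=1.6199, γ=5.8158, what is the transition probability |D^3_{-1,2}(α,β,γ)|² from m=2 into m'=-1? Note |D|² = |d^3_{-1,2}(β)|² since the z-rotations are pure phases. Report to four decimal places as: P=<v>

D^3_{-1,2}(1.9244,1.6199,5.8158) = e^{-i·-1·1.9244}·d^3_{-1,2}(1.6199)·e^{-i·2·5.8158}. Compute d first:
With c≡cos(β/2)=0.689535 and s≡sin(β/2)=0.724253, N=[2·24·120·1]^{1/2}=75.894664
k∈{3,4} keeps every argument non-negative
  k=3: (−1)^0·75.8947/(12)·0.6895^3·0.7243^3 = +0.787714
  k=4: (−1)^1·75.8947/(24)·0.6895^1·0.7243^5 = -0.434517
d^3_{-1,2}(1.6199) = +0.787714 -0.434517 = +0.353197
|D^3_{-1,2}|² = |d^3_{-1,2}(β)|² = (+0.353197)² = 0.124748 (the z-rotation phases have unit modulus)

P=0.1247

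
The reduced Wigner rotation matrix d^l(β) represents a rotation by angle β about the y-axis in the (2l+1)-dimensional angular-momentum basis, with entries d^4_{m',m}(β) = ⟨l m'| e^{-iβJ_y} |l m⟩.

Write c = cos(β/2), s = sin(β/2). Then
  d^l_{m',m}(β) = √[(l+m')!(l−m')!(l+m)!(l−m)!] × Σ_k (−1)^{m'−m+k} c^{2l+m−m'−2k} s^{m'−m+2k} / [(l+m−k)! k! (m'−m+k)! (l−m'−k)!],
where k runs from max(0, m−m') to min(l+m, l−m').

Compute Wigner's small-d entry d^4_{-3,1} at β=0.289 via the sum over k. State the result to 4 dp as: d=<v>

d^4_{-3,1}(β=0.289) via Wigner's sum:
c=cos(0.289/2)=0.989578, s=sin(0.289/2)=0.143998; N=√[1·5040·120·6]=1904.940944
Admissible k: 4..5 (factorial args all ≥0)
  k=4: (−1)^0·1904.9409/(144)·0.9896^4·0.1440^4 = +0.005454
  k=5: (−1)^1·1904.9409/(240)·0.9896^2·0.1440^6 = -0.000069
d^4_{-3,1}(0.289) = +0.005454 -0.000069 = +0.005385

d=0.0054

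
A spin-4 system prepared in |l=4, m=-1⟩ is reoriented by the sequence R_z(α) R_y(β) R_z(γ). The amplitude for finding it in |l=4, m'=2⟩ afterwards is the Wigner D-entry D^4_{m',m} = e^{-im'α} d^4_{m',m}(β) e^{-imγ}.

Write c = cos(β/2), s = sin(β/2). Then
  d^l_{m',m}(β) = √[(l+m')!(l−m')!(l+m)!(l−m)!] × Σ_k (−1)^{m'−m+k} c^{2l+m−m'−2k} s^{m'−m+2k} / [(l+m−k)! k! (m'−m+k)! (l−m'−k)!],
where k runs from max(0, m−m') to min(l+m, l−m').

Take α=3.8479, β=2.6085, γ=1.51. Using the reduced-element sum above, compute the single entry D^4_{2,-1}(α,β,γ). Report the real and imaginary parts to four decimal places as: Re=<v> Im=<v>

Split into d^4_{2,-1}(β=2.6085) × two z-phases.
With c≡cos(β/2)=0.263401 and s≡sin(β/2)=0.964686, N=[720·2·6·120]^{1/2}=1018.233765
The bounds max(0,m−m')=0 and min(l+m,l−m')=2 give 3 terms
  k=0: (−1)^3·1018.2338/(72)·0.2634^5·0.9647^3 = -0.016098
  k=1: (−1)^4·1018.2338/(48)·0.2634^3·0.9647^5 = +0.323885
  k=2: (−1)^5·1018.2338/(240)·0.2634^1·0.9647^7 = -0.868875
d^4_{2,-1}(2.6085) = -0.016098 +0.323885 -0.868875 = -0.561087
Attach z-rotation phases: D = e^{-i(2)(3.8479)}·(-0.561087)·e^{-i(-1)(1.51)} = -0.558429-0.054555i

Re=-0.5584 Im=-0.0546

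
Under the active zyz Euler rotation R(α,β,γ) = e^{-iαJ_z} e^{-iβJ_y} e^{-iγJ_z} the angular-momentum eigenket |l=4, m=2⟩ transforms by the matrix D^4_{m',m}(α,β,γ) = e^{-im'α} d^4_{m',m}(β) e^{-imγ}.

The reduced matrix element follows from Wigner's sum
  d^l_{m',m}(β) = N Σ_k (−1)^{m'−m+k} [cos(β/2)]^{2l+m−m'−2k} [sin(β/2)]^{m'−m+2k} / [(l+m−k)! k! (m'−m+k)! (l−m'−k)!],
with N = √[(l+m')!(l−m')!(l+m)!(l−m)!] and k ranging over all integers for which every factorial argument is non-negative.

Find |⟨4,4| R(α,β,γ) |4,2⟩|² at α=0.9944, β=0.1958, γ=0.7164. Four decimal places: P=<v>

D^4_{4,2}(0.9944,0.1958,0.7164) = e^{-i·4·0.9944}·d^4_{4,2}(0.1958)·e^{-i·2·0.7164}. Compute d first:
With c≡cos(β/2)=0.995212 and s≡sin(β/2)=0.097744, N=[40320·1·720·2]^{1/2}=7619.763776
k∈{0} keeps every argument non-negative
  k=0: (−1)^2·7619.7638/(1440)·0.9952^6·0.0977^2 = +0.049119
d^4_{4,2}(0.1958) = +0.049119
|D^4_{4,2}|² = |d^4_{4,2}(β)|² = (+0.049119)² = 0.002413 (the z-rotation phases have unit modulus)

P=0.0024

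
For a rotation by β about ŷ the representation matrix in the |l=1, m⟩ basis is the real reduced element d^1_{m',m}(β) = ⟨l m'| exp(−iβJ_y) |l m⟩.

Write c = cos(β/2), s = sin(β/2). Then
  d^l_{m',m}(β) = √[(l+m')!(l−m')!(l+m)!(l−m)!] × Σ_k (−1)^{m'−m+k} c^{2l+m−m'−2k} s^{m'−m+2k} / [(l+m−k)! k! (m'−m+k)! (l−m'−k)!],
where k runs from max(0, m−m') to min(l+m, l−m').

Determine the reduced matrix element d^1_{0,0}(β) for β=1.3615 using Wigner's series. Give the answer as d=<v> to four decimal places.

d^1_{0,0}(β=1.3615) via Wigner's sum:
c=cos(1.3615/2)=0.777101, s=sin(1.3615/2)=0.629376; N=√[1·1·1·1]=1.000000
k: max(0,(0)−(0))=0 … min(1+(0),1−(0))=1
  k=0: (−1)^0·1.0000/(1)·0.7771^2·0.6294^0 = +0.603886
  k=1: (−1)^1·1.0000/(1)·0.7771^0·0.6294^2 = -0.396114
d^1_{0,0}(1.3615) = +0.603886 -0.396114 = +0.207772

d=0.2078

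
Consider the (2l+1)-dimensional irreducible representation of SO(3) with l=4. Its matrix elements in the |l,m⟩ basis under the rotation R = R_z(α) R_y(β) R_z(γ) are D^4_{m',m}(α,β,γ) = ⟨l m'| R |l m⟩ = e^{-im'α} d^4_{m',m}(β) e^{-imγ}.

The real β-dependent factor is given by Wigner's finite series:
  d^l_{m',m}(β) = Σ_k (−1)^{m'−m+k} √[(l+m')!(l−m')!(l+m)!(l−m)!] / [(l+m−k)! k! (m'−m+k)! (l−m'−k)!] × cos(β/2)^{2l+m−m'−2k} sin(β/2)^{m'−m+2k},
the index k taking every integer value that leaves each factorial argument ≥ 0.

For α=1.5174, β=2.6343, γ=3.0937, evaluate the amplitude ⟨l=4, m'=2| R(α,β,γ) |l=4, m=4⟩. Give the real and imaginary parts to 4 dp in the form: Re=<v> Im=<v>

Re=-0.0012 Im=-0.0004

First d^4_{2,4}(β=2.6343), then the phase factors e^{-i(2)α} and e^{-i(4)γ}:
Half-angle: c=0.250935, s=0.968004. N=√(720·2·40320·1)=7619.763776
Admissible k: 2..2 (factorial args all ≥0)
  k=2: (−1)^0·7619.7638/(1440)·0.2509^6·0.9680^2 = +0.001238
d^4_{2,4}(2.6343) = +0.001238
Phases: e^{-i·(2)·1.5174}=-0.994303-0.106590i, e^{-i·(4)·3.0937}=+0.981706+0.190401i ⇒ D=-0.001183-0.000364i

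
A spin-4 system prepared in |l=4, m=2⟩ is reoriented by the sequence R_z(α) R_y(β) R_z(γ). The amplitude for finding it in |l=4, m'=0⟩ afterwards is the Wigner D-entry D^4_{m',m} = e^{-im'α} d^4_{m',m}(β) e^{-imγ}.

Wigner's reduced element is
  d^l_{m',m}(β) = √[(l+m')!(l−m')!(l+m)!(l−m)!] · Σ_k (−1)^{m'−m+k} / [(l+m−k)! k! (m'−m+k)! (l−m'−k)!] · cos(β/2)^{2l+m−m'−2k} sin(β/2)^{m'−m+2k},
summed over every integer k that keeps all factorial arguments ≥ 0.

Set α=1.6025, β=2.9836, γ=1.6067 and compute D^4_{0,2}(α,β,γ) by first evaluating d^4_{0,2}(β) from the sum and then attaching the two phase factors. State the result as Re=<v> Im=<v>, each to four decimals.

Re=-0.0569 Im=0.0041

D^4_{0,2}(1.6025,2.9836,1.6067) = e^{-i·0·1.6025}·d^4_{0,2}(2.9836)·e^{-i·2·1.6067}. Compute d first:
With c≡cos(β/2)=0.078914 and s≡sin(β/2)=0.996881, N=[24·24·720·2]^{1/2}=910.735966
k: max(0,(2)−(0))=2 … min(4+(2),4−(0))=4
  k=2: (−1)^0·910.7360/(96)·0.0789^6·0.9969^2 = +0.000002
  k=3: (−1)^1·910.7360/(36)·0.0789^4·0.9969^4 = -0.000969
  k=4: (−1)^2·910.7360/(96)·0.0789^2·0.9969^6 = +0.057982
d^4_{0,2}(2.9836) = +0.000002 -0.000969 +0.057982 = +0.057015
D = (+1.000000+0.000000i)·(+0.057015)·(-0.997423+0.071746i) = -0.056868+0.004091i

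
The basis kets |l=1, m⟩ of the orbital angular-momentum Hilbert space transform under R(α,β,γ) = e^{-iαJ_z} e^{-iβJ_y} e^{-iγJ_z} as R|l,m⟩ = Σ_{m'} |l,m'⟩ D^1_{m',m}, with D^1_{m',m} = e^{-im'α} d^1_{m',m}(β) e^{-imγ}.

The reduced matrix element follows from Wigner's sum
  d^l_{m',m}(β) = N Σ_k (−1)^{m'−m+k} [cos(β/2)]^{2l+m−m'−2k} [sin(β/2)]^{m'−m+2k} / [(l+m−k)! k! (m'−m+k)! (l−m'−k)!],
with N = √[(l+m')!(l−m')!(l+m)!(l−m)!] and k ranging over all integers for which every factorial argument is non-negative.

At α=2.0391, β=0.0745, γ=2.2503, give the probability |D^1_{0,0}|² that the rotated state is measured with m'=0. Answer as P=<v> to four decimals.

P=0.9945

First d^1_{0,0}(β=0.0745), then the phase factors e^{-i(0)α} and e^{-i(0)γ}:
Half-angle: c=0.999306, s=0.037241. N=√(1·1·1·1)=1.000000
k: max(0,(0)−(0))=0 … min(1+(0),1−(0))=1
  k=0: (−1)^0·1.0000/(1)·0.9993^2·0.0372^0 = +0.998613
  k=1: (−1)^1·1.0000/(1)·0.9993^0·0.0372^2 = -0.001387
d^1_{0,0}(0.0745) = +0.998613 -0.001387 = +0.997226
|D^1_{0,0}|² = |d^1_{0,0}(β)|² = (+0.997226)² = 0.994460 (the z-rotation phases have unit modulus)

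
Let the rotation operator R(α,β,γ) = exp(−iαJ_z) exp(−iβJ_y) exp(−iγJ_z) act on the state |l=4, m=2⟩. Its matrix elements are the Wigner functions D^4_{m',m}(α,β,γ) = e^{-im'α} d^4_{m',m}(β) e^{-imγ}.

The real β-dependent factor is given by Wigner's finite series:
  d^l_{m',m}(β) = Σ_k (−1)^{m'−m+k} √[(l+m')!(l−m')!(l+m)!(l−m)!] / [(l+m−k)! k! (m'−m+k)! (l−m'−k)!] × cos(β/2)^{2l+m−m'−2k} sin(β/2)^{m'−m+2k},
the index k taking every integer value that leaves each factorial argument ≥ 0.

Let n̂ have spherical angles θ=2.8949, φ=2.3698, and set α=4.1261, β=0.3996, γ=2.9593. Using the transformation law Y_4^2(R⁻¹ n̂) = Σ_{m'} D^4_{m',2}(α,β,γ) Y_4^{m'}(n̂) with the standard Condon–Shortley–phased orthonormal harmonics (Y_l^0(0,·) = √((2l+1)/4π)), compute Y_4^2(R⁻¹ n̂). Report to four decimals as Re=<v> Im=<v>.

Re=0.1753 Im=-0.2106

Need the full column D^4_{m',2} for m'=−4..4 at α=4.1261, β=0.3996, γ=2.9593.
cos(β/2)=0.980106, sin(β/2)=0.198473
d^4_{-4,2}: single k=6 term ⇒ +0.000311;  D = -0.000124-0.000285i
d^4_{-3,2}: k∈[5..6] ⇒ +0.003255 -0.000044 = +0.003210;  D = +0.003160+0.000564i
d^4_{-2,2}: k∈[4..6] ⇒ +0.021478 -0.000705 +0.000002 = +0.020776;  D = -0.014355+0.015019i
d^4_{-1,2}: k∈[3..5] ⇒ +0.099997 -0.006151 +0.000050 = +0.093897;  D = -0.020647-0.091598i
d^4_{0,2}: k∈[2..4] ⇒ +0.331257 -0.036224 +0.000557 = +0.295590;  D = +0.276161+0.105396i
d^4_{1,2}: k∈[1..3] ⇒ +0.731561 -0.149996 +0.004101 = +0.585666;  D = -0.476688+0.340255i
d^4_{2,2}: k∈[0..2] ⇒ +0.851502 -0.419010 +0.021478 = +0.453969;  D = -0.015265-0.453713i
d^4_{3,2}: k∈[0..1] ⇒ -0.645176 +0.079370 = -0.565806;  D = -0.481576-0.297020i
d^4_{4,2}: single k=0 term ⇒ +0.184766;  D = -0.167803+0.077334i
Y_4^{m'}(θ=2.8949,φ=2.3698) and Σ D·Y over m':
  (-0.0001-0.0003i)·(-0.0016+0.0001i)  (+0.0032+0.0006i)·(-0.0120+0.0130i)  (-0.0144+0.0150i)·(+0.0030+0.1113i)  (-0.0206-0.0916i)·(+0.2876+0.2799i)  (+0.2762+0.1054i)·(+0.6071+0.0000i)  (-0.4767+0.3403i)·(-0.2876+0.2799i)  (-0.0153-0.4537i)·(+0.0030-0.1113i)  (-0.4816-0.2970i)·(+0.0120+0.0130i)  (-0.1678+0.0773i)·(-0.0016-0.0001i)
Y_4^2(R⁻¹ n̂) = +0.175281-0.210556i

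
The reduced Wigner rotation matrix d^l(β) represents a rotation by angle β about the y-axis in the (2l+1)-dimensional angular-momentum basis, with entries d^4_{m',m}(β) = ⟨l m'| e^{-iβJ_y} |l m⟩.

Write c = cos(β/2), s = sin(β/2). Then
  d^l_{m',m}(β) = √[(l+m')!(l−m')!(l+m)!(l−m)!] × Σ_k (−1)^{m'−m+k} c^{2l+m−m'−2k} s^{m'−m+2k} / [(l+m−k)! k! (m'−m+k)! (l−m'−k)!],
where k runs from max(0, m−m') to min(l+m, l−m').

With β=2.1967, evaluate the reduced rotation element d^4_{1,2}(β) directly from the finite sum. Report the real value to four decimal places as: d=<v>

d=0.4691

d^4_{1,2}(β=2.1967) via Wigner's sum:
c=cos(2.1967/2)=0.455066, s=sin(2.1967/2)=0.890458; N=√[120·6·720·2]=1018.233765
k∈{1,2,3} keeps every argument non-negative
  k=1: (−1)^0·1018.2338/(240)·0.4551^7·0.8905^1 = +0.015268
  k=2: (−1)^1·1018.2338/(48)·0.4551^5·0.8905^3 = -0.292293
  k=3: (−1)^2·1018.2338/(72)·0.4551^3·0.8905^5 = +0.746113
d^4_{1,2}(2.1967) = +0.015268 -0.292293 +0.746113 = +0.469088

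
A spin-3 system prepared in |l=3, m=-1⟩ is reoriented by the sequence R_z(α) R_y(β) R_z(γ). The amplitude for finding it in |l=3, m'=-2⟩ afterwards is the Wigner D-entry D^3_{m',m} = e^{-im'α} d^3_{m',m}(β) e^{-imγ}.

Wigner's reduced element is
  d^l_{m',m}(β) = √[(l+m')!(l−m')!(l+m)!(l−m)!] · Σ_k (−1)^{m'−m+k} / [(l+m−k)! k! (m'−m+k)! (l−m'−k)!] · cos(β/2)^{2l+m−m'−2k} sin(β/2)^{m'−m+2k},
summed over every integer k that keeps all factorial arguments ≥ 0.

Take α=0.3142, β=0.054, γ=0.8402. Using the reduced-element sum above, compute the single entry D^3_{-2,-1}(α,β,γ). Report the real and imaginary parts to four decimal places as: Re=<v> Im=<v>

First d^3_{-2,-1}(β=0.054), then the phase factors e^{-i(-2)α} and e^{-i(-1)γ}:
With c≡cos(β/2)=0.999636 and s≡sin(β/2)=0.026997, N=[1·120·2·24]^{1/2}=75.894664
k: max(0,(-1)−(-2))=1 … min(3+(-1),3−(-2))=2
  k=1: (−1)^0·75.8947/(24)·0.9996^5·0.0270^1 = +0.085216
  k=2: (−1)^1·75.8947/(12)·0.9996^3·0.0270^3 = -0.000124
d^3_{-2,-1}(0.054) = +0.085216 -0.000124 = +0.085091
Phases: e^{-i·(-2)·0.3142}=+0.808969+0.587851i, e^{-i·(-1)·0.8402}=+0.667314+0.744777i ⇒ D=+0.008681+0.084647i

Re=0.0087 Im=0.0846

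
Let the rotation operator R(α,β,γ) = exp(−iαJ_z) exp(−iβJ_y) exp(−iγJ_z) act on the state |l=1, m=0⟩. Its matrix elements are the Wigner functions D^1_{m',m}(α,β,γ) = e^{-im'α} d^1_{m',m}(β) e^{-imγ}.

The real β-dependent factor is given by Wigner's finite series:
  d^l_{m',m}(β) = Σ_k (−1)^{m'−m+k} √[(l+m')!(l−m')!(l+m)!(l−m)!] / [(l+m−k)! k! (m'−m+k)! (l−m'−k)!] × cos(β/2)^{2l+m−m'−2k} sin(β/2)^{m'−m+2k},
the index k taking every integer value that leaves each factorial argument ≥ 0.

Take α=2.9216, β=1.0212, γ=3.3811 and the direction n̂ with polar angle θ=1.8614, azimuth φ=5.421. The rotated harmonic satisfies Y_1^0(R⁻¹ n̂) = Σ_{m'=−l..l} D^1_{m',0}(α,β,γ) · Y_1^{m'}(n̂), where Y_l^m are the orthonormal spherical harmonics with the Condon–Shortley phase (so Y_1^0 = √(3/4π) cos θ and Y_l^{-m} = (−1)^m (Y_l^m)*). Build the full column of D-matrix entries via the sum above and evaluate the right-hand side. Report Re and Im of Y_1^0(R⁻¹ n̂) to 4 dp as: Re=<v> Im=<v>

Need the full column D^1_{m',0} for m'=−1..1 at α=2.9216, β=1.0212, γ=3.3811.
cos(β/2)=0.872451, sin(β/2)=0.488701
d^1_{-1,0}: single k=1 term ⇒ +0.602975;  D = -0.588443+0.131583i
d^1_{0,0}: k∈[0..1] ⇒ +0.761172 -0.238828 = +0.522343;  D = +0.522343+0.000000i
d^1_{1,0}: single k=0 term ⇒ -0.602975;  D = +0.588443+0.131583i
Y_1^{m'}(θ=1.8614,φ=5.421) and Σ D·Y over m':
  (-0.5884+0.1316i)·(+0.2154+0.2513i)  (+0.5223+0.0000i)·(-0.1400+0.0000i)  (+0.5884+0.1316i)·(-0.2154+0.2513i)
Y_1^0(R⁻¹ n̂) = -0.392784+0.000000i

Re=-0.3928 Im=0.0000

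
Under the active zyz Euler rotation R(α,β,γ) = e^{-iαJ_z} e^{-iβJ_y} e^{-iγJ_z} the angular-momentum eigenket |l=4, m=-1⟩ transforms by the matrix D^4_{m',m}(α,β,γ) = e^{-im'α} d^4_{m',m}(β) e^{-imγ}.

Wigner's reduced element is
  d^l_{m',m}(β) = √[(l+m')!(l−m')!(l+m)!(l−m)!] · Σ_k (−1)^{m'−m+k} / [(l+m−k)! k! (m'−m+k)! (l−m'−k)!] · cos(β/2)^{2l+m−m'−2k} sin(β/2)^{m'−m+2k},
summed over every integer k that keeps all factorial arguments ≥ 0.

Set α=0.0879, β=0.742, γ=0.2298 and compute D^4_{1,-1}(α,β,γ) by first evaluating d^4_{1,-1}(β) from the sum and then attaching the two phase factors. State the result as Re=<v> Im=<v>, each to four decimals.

Split into d^4_{1,-1}(β=0.742) × two z-phases.
With c≡cos(β/2)=0.931965 and s≡sin(β/2)=0.362548, N=[120·6·6·120]^{1/2}=720.000000
k∈{0,1,2,3} keeps every argument non-negative
  k=0: (−1)^2·720.0000/(72)·0.9320^6·0.3625^2 = +0.861248
  k=1: (−1)^3·720.0000/(24)·0.9320^4·0.3625^4 = -0.391003
  k=2: (−1)^4·720.0000/(48)·0.9320^2·0.3625^6 = +0.029586
  k=3: (−1)^5·720.0000/(720)·0.9320^0·0.3625^8 = -0.000298
d^4_{1,-1}(0.742) = +0.861248 -0.391003 +0.029586 -0.000298 = +0.499532
D = (+0.996139-0.087787i)·(+0.499532)·(+0.973712+0.227783i) = +0.494512+0.070646i

Re=0.4945 Im=0.0706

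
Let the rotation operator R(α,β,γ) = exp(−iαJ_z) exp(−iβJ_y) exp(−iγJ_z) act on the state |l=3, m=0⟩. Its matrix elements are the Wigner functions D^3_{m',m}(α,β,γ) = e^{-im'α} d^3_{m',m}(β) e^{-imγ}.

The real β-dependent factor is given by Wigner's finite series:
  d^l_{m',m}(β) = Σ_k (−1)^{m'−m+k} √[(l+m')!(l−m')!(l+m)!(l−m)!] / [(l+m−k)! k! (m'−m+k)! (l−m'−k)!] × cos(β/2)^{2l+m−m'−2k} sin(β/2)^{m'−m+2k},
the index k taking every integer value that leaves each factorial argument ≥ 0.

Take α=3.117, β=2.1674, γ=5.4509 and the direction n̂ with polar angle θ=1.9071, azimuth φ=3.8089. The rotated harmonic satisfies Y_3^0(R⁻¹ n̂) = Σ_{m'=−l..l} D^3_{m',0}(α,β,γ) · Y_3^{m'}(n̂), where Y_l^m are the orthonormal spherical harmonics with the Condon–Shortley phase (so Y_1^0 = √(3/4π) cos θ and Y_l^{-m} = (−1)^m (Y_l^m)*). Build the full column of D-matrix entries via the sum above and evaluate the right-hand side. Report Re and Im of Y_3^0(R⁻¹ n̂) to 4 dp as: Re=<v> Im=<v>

Need the full column D^3_{m',0} for m'=−3..3 at α=3.117, β=2.1674, γ=5.4509.
cos(β/2)=0.468062, sin(β/2)=0.883696
d^3_{-3,0}: single k=3 term ⇒ +0.316470;  D = -0.315609+0.023327i
d^3_{-2,0}: k∈[2..3] ⇒ +0.205295 -0.731776 = -0.526481;  D = -0.525844+0.025885i
d^3_{-1,0}: k∈[1..3] ⇒ +0.068772 -0.735411 +0.873791 = +0.207152;  D = -0.207089+0.005094i
d^3_{0,0}: k∈[0..3] ⇒ +0.010515 -0.337335 +1.202431 -0.476230 = +0.399381;  D = +0.399381+0.000000i
d^3_{1,0}: k∈[0..2] ⇒ -0.068772 +0.735411 -0.873791 = -0.207152;  D = +0.207089+0.005094i
d^3_{2,0}: k∈[0..1] ⇒ +0.205295 -0.731776 = -0.526481;  D = -0.525844-0.025885i
d^3_{3,0}: single k=0 term ⇒ -0.316470;  D = +0.315609+0.023327i
Y_3^{m'}(θ=1.9071,φ=3.8089) and Σ D·Y over m':
  (-0.3156+0.0233i)·(+0.1467+0.3188i)  (-0.5258+0.0259i)·(-0.0703+0.2922i)  (-0.2071+0.0051i)·(+0.1092-0.0860i)  (+0.3994+0.0000i)·(+0.3024+0.0000i)  (+0.2071+0.0051i)·(-0.1092-0.0860i)  (-0.5258-0.0259i)·(-0.0703-0.2922i)  (+0.3156+0.0233i)·(-0.1467+0.3188i)
Y_3^0(R⁻¹ n̂) = +0.027813+0.000000i

Re=0.0278 Im=0.0000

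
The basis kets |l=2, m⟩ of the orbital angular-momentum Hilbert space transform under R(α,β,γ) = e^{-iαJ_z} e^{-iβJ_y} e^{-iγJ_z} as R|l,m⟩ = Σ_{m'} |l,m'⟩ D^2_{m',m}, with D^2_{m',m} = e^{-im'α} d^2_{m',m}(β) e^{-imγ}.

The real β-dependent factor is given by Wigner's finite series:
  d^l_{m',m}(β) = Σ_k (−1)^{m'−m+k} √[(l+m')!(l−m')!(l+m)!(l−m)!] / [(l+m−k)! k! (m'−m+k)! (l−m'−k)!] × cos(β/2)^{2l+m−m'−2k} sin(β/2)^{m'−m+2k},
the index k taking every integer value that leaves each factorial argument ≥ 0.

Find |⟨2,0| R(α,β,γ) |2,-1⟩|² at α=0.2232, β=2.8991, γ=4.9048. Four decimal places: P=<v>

P=0.0815

First d^2_{0,-1}(β=2.8991), then the phase factors e^{-i(0)α} and e^{-i(-1)γ}:
With c≡cos(β/2)=0.120949 and s≡sin(β/2)=0.992659, N=[2·2·1·6]^{1/2}=4.898979
The bounds max(0,m−m')=0 and min(l+m,l−m')=1 give 2 terms
  k=0: (−1)^1·4.8990/(2)·0.1209^3·0.9927^1 = -0.004302
  k=1: (−1)^2·4.8990/(2)·0.1209^1·0.9927^3 = +0.289787
d^2_{0,-1}(2.8991) = -0.004302 +0.289787 = +0.285485
|D^2_{0,-1}|² = |d^2_{0,-1}(β)|² = (+0.285485)² = 0.081502 (the z-rotation phases have unit modulus)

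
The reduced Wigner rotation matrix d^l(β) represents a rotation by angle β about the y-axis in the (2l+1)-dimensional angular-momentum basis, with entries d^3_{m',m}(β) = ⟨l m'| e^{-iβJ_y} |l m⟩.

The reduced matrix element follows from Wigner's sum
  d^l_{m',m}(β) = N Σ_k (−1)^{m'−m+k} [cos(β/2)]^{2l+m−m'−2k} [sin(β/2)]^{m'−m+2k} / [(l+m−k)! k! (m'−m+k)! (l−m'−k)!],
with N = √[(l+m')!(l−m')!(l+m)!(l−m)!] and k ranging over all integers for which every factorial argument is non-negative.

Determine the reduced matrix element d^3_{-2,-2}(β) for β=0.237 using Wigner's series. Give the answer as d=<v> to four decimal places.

d=0.8907

d^3_{-2,-2}(β=0.237) via Wigner's sum:
c=cos(0.237/2)=0.992987, s=sin(0.237/2)=0.118223; N=√[1·120·1·120]=120.000000
k: max(0,(-2)−(-2))=0 … min(3+(-2),3−(-2))=1
  k=0: (−1)^0·120.0000/(120)·0.9930^6·0.1182^0 = +0.958653
  k=1: (−1)^1·120.0000/(24)·0.9930^4·0.1182^2 = -0.067943
d^3_{-2,-2}(0.237) = +0.958653 -0.067943 = +0.890710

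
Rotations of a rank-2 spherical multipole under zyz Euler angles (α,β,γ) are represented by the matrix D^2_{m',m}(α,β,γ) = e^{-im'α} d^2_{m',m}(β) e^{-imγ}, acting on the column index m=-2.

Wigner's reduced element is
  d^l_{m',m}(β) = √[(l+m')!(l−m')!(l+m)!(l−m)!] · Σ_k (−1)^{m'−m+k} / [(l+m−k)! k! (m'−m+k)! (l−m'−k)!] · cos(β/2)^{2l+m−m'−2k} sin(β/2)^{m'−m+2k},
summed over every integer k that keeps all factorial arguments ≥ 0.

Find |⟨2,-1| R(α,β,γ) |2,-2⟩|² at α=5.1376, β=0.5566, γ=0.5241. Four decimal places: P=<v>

P=0.2386

First d^2_{-1,-2}(β=0.5566), then the phase factors e^{-i(-1)α} and e^{-i(-2)γ}:
c=cos(0.5566/2)=0.961524, s=sin(0.5566/2)=0.274721; N=√[1·6·1·24]=12.000000
k∈{0} keeps every argument non-negative
  k=0: (−1)^1·12.0000/(6)·0.9615^3·0.2747^1 = -0.488430
d^2_{-1,-2}(0.5566) = -0.488430
|D^2_{-1,-2}|² = |d^2_{-1,-2}(β)|² = (-0.488430)² = 0.238564 (the z-rotation phases have unit modulus)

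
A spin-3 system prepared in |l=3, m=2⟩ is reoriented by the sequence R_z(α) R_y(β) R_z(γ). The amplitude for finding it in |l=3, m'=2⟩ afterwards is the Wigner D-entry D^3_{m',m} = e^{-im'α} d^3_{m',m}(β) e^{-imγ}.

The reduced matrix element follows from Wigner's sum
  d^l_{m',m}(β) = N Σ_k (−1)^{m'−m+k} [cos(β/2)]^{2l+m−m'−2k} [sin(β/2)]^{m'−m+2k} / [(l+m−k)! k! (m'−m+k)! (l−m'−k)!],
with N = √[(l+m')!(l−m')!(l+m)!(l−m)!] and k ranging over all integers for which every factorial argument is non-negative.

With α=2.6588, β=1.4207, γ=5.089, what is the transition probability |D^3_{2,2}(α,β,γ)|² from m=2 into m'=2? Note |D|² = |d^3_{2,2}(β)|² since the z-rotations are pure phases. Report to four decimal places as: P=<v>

P=0.2627

First d^3_{2,2}(β=1.4207), then the phase factors e^{-i(2)α} and e^{-i(2)γ}:
c=cos(1.4207/2)=0.758134, s=sin(1.4207/2)=0.652099; N=√[120·1·120·1]=120.000000
The bounds max(0,m−m')=0 and min(l+m,l−m')=1 give 2 terms
  k=0: (−1)^0·120.0000/(120)·0.7581^6·0.6521^0 = +0.189878
  k=1: (−1)^1·120.0000/(24)·0.7581^4·0.6521^2 = -0.702393
d^3_{2,2}(1.4207) = +0.189878 -0.702393 = -0.512515
|D^3_{2,2}|² = |d^3_{2,2}(β)|² = (-0.512515)² = 0.262672 (the z-rotation phases have unit modulus)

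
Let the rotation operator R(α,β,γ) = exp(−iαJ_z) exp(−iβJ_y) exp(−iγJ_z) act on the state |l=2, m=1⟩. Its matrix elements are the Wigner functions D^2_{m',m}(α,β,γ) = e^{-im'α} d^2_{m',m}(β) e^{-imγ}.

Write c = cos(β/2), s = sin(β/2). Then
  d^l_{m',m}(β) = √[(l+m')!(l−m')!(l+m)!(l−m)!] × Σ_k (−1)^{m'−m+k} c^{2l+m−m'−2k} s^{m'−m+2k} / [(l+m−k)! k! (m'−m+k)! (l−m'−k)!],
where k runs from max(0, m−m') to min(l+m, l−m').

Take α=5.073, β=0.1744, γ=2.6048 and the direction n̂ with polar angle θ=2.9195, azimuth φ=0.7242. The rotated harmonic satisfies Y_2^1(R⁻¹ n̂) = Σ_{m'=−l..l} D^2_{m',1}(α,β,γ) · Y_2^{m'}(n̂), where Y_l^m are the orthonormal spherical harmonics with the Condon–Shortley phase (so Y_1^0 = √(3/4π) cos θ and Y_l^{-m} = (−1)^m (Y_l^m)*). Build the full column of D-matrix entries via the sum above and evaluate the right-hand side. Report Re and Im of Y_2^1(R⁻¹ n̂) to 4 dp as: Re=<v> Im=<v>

Re=0.0197 Im=-0.1686

Need the full column D^2_{m',1} for m'=−2..2 at α=5.073, β=0.1744, γ=2.6048.
cos(β/2)=0.996200, sin(β/2)=0.087090
d^2_{-2,1}: single k=3 term ⇒ +0.001316;  D = +0.000405+0.001252i
d^2_{-1,1}: k∈[2..3] ⇒ +0.022581 -0.000058 = +0.022524;  D = -0.017607+0.014047i
d^2_{0,1}: k∈[1..2] ⇒ +0.210903 -0.001612 = +0.209291;  D = -0.179855-0.107028i
d^2_{1,1}: k∈[0..1] ⇒ +0.984888 -0.022581 = +0.962307;  D = +0.168665-0.947411i
d^2_{2,1}: single k=0 term ⇒ -0.172201;  D = -0.169281+0.031579i
Y_2^{m'}(θ=2.9195,φ=0.7242) and Σ D·Y over m':
  (+0.0004+0.0013i)·(+0.0023-0.0186i)  (-0.0176+0.0140i)·(-0.1243+0.1100i)  (-0.1799-0.1070i)·(+0.5849+0.0000i)  (+0.1687-0.9474i)·(+0.1243+0.1100i)  (-0.1693+0.0316i)·(+0.0023+0.0186i)
Y_2^1(R⁻¹ n̂) = +0.019663-0.168606i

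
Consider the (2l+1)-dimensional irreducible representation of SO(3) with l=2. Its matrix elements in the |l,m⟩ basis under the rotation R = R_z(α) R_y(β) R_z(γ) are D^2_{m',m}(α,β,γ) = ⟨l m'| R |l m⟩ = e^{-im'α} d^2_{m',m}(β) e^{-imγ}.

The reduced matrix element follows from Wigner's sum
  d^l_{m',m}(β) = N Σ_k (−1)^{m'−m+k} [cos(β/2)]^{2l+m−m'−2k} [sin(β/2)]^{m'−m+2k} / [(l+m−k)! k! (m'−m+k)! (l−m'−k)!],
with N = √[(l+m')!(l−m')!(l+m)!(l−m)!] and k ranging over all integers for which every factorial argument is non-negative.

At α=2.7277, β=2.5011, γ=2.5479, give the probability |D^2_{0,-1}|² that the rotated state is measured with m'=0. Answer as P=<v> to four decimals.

Split into d^2_{0,-1}(β=2.5011) × two z-phases.
Half-angle: c=0.314800, s=0.949158. N=√(2·2·1·6)=4.898979
k: max(0,(-1)−(0))=0 … min(2+(-1),2−(0))=1
  k=0: (−1)^1·4.8990/(2)·0.3148^3·0.9492^1 = -0.072530
  k=1: (−1)^2·4.8990/(2)·0.3148^1·0.9492^3 = +0.659366
d^2_{0,-1}(2.5011) = -0.072530 +0.659366 = +0.586835
|D^2_{0,-1}|² = |d^2_{0,-1}(β)|² = (+0.586835)² = 0.344376 (the z-rotation phases have unit modulus)

P=0.3444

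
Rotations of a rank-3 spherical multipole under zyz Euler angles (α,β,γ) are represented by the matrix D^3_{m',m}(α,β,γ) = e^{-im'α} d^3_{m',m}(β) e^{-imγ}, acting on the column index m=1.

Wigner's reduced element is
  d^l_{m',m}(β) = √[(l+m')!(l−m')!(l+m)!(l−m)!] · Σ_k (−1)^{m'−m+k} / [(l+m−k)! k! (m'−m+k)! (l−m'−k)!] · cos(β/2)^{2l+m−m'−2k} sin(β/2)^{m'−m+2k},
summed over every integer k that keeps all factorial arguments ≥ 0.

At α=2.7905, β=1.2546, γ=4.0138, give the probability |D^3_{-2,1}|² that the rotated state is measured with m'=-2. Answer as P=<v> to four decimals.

P=0.2504

First d^3_{-2,1}(β=1.2546), then the phase factors e^{-i(-2)α} and e^{-i(1)γ}:
c=cos(1.2546/2)=0.809615, s=sin(1.2546/2)=0.586961; N=√[1·120·24·2]=75.894664
Admissible k: 3..4 (factorial args all ≥0)
  k=3: (−1)^0·75.8947/(12)·0.8096^3·0.5870^3 = +0.678725
  k=4: (−1)^1·75.8947/(24)·0.8096^1·0.5870^5 = -0.178371
d^3_{-2,1}(1.2546) = +0.678725 -0.178371 = +0.500353
|D^3_{-2,1}|² = |d^3_{-2,1}(β)|² = (+0.500353)² = 0.250354 (the z-rotation phases have unit modulus)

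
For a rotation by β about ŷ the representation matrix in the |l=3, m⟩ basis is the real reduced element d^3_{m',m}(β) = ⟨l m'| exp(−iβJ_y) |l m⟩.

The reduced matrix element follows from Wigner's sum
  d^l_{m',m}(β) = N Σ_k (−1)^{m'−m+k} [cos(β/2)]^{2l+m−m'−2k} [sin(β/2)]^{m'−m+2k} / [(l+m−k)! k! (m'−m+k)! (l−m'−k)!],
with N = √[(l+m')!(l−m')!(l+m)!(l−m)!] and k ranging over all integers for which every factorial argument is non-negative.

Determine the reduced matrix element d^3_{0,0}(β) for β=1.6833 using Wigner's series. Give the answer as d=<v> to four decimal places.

d^3_{0,0}(β=1.6833) via Wigner's sum:
c=cos(1.6833/2)=0.666233, s=sin(1.6833/2)=0.745743; N=√[6·6·6·6]=36.000000
The bounds max(0,m−m')=0 and min(l+m,l−m')=3 give 4 terms
  k=0: (−1)^0·36.0000/(36)·0.6662^6·0.7457^0 = +0.087450
  k=1: (−1)^1·36.0000/(4)·0.6662^4·0.7457^2 = -0.986113
  k=2: (−1)^2·36.0000/(4)·0.6662^2·0.7457^4 = +1.235529
  k=3: (−1)^3·36.0000/(36)·0.6662^0·0.7457^6 = -0.172003
d^3_{0,0}(1.6833) = +0.087450 -0.986113 +1.235529 -0.172003 = +0.164862

d=0.1649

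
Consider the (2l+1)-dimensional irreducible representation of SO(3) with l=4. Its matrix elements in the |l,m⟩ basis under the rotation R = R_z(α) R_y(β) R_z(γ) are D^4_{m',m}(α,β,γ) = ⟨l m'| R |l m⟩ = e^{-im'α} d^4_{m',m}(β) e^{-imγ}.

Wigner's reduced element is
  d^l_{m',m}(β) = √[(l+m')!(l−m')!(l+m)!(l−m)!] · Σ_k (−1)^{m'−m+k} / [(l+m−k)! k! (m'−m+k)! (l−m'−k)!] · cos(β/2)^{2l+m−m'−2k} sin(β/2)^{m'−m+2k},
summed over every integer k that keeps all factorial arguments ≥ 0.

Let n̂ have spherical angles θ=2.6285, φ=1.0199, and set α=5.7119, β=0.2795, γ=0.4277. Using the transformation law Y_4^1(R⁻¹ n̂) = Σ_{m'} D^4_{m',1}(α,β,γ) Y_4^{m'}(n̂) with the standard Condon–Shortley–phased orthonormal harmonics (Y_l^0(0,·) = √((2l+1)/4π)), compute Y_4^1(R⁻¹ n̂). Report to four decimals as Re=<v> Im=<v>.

Need the full column D^4_{m',1} for m'=−4..4 at α=5.7119, β=0.2795, γ=0.4277.
cos(β/2)=0.990251, sin(β/2)=0.139296
d^4_{-4,1}: single k=5 term ⇒ +0.000381;  D = -0.000347-0.000158i
d^4_{-3,1}: k∈[4..5] ⇒ +0.004789 -0.000057 = +0.004732;  D = -0.002557-0.003982i
d^4_{-2,1}: k∈[3..5] ⇒ +0.036396 -0.001080 +0.000004 = +0.035320;  D = +0.000019-0.035320i
d^4_{-1,1}: k∈[2..5] ⇒ +0.182956 -0.010861 +0.000107 -0.000000 = +0.172202;  D = +0.093188-0.144809i
d^4_{0,1}: k∈[1..4] ⇒ +0.581660 -0.069056 +0.001366 -0.000005 = +0.513965;  D = +0.467668-0.213182i
d^4_{1,1}: k∈[0..3] ⇒ +0.924617 -0.274434 +0.010861 -0.000072 = +0.660972;  D = +0.654170+0.094580i
d^4_{2,1}: k∈[0..2] ⇒ -0.551811 +0.054594 -0.000720 = -0.497937;  D = -0.376031-0.326407i
d^4_{3,1}: k∈[0..1] ⇒ +0.145217 -0.004789 = +0.140428;  D = +0.039434+0.134777i
d^4_{4,1}: single k=0 term ⇒ -0.019259;  D = +0.005445-0.018473i
Y_4^{m'}(θ=2.6285,φ=1.0199) and Σ D·Y over m':
  (-0.0003-0.0002i)·(-0.0152+0.0207i)  (-0.0026-0.0040i)·(+0.1286+0.0106i)  (+0.0000-0.0353i)·(-0.1571-0.3101i)  (+0.0932-0.1448i)·(-0.2450+0.3988i)  (+0.4677-0.2132i)·(+0.0417+0.0000i)  (+0.6542+0.0946i)·(+0.2450+0.3988i)  (-0.3760-0.3264i)·(-0.1571+0.3101i)  (+0.0394+0.1348i)·(-0.1286+0.0106i)  (+0.0054-0.0185i)·(-0.0152-0.0207i)
Y_4^1(R⁻¹ n̂) = +0.319082+0.270740i

Re=0.3191 Im=0.2707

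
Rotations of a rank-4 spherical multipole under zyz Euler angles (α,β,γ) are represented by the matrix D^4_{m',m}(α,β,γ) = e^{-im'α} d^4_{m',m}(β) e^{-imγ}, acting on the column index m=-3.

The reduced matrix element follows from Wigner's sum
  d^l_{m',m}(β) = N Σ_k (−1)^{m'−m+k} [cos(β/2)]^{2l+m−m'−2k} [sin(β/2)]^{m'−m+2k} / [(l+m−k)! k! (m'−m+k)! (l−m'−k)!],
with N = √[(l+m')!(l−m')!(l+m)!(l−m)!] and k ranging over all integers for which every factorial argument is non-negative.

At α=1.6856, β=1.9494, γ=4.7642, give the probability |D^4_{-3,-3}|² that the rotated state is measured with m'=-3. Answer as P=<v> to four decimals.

P=0.0197

First d^4_{-3,-3}(β=1.9494), then the phase factors e^{-i(-3)α} and e^{-i(-3)γ}:
c=cos(1.9494/2)=0.561416, s=sin(1.9494/2)=0.827534; N=√[1·5040·1·5040]=5040.000000
Admissible k: 0..1 (factorial args all ≥0)
  k=0: (−1)^0·5040.0000/(5040)·0.5614^8·0.8275^0 = +0.009869
  k=1: (−1)^1·5040.0000/(720)·0.5614^6·0.8275^2 = -0.150100
d^4_{-3,-3}(1.9494) = +0.009869 -0.150100 = -0.140230
|D^4_{-3,-3}|² = |d^4_{-3,-3}(β)|² = (-0.140230)² = 0.019665 (the z-rotation phases have unit modulus)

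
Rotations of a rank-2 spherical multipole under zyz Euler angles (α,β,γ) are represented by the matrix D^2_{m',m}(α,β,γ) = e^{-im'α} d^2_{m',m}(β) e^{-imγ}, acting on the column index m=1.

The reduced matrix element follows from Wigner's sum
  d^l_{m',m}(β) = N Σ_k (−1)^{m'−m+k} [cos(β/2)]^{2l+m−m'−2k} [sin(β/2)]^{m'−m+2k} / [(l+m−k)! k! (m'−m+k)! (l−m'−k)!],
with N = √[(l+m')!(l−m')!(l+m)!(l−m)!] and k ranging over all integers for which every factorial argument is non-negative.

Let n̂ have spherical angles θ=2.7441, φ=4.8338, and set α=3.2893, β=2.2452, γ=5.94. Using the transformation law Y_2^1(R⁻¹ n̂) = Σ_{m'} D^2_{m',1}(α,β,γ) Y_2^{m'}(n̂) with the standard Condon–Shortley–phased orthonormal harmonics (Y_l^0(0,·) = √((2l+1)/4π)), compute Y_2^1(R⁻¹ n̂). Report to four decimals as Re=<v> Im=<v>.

Re=-0.2444 Im=-0.2726

Need the full column D^2_{m',1} for m'=−2..2 at α=3.2893, β=2.2452, γ=5.94.
cos(β/2)=0.433341, sin(β/2)=0.901230
d^2_{-2,1}: single k=3 term ⇒ +0.634405;  D = +0.509384+0.378151i
d^2_{-1,1}: k∈[2..3] ⇒ +0.457564 -0.659695 = -0.202131;  D = +0.178262+0.095287i
d^2_{0,1}: k∈[1..2] ⇒ +0.179639 -0.776984 = -0.597346;  D = -0.562513-0.201000i
d^2_{1,1}: k∈[0..1] ⇒ +0.035263 -0.457564 = -0.422301;  D = +0.414258+0.082026i
d^2_{2,1}: single k=0 term ⇒ -0.146674;  D = -0.146507-0.007004i
Y_2^{m'}(θ=2.7441,φ=4.8338) and Σ D·Y over m':
  (+0.5094+0.3782i)·(-0.0562+0.0139i)  (+0.1783+0.0953i)·(-0.0334-0.2737i)  (-0.5625-0.2010i)·(+0.4890+0.0000i)  (+0.4143+0.0820i)·(+0.0334-0.2737i)  (-0.1465-0.0070i)·(-0.0562-0.0139i)
Y_2^1(R⁻¹ n̂) = -0.244402-0.272636i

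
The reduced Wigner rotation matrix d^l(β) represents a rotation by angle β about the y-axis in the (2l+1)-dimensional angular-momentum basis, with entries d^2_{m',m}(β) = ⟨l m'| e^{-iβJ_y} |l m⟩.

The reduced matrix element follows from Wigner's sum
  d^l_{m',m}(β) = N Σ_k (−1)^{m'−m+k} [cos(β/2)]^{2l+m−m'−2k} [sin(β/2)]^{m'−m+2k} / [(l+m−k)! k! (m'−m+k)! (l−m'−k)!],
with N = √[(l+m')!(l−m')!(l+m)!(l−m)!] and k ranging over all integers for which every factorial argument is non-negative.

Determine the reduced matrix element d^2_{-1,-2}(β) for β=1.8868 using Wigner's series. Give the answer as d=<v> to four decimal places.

d=-0.3276

d^2_{-1,-2}(β=1.8868) via Wigner's sum:
c=cos(1.8868/2)=0.587039, s=sin(1.8868/2)=0.809559; N=√[1·6·1·24]=12.000000
Admissible k: 0..0 (factorial args all ≥0)
  k=0: (−1)^1·12.0000/(6)·0.5870^3·0.8096^1 = -0.327551
d^2_{-1,-2}(1.8868) = -0.327551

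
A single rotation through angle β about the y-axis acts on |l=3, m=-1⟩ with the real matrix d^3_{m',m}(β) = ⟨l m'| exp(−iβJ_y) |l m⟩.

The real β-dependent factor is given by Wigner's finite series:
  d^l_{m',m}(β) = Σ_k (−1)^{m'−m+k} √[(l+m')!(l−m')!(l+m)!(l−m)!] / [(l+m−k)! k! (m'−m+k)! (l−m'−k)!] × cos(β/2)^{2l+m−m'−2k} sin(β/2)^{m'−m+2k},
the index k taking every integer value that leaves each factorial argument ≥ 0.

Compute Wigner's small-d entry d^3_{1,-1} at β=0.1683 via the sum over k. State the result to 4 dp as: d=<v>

d^3_{1,-1}(β=0.1683) via Wigner's sum:
With c≡cos(β/2)=0.996461 and s≡sin(β/2)=0.084051, N=[24·2·2·24]^{1/2}=48.000000
k∈{0,1,2} keeps every argument non-negative
  k=0: (−1)^2·48.0000/(8)·0.9965^4·0.0841^2 = +0.041790
  k=1: (−1)^3·48.0000/(6)·0.9965^2·0.0841^4 = -0.000396
  k=2: (−1)^4·48.0000/(48)·0.9965^0·0.0841^6 = +0.000000
d^3_{1,-1}(0.1683) = +0.041790 -0.000396 +0.000000 = +0.041394

d=0.0414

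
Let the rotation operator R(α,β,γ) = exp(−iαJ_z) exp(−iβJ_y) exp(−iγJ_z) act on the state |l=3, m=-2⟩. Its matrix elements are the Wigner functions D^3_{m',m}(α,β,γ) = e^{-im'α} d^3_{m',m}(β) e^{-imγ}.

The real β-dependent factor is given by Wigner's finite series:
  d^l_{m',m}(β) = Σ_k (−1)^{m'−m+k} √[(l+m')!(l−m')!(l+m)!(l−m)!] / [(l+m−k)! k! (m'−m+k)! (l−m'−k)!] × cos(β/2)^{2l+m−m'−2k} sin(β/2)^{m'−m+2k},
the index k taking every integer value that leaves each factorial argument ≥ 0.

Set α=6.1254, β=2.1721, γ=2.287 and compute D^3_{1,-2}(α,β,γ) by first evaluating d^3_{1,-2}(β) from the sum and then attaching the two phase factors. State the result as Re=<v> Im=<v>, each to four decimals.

D^3_{1,-2}(6.1254,2.1721,2.287) = e^{-i·1·6.1254}·d^3_{1,-2}(2.1721)·e^{-i·-2·2.287}. Compute d first:
c=cos(2.1721/2)=0.465984, s=sin(2.1721/2)=0.884793; N=√[24·2·1·120]=75.894664
The bounds max(0,m−m')=0 and min(l+m,l−m')=1 give 2 terms
  k=0: (−1)^3·75.8947/(12)·0.4660^3·0.8848^3 = -0.443270
  k=1: (−1)^4·75.8947/(24)·0.4660^1·0.8848^5 = +0.799061
d^3_{1,-2}(2.1721) = -0.443270 +0.799061 = +0.355791
D = (+0.987578+0.157131i)·(+0.355791)·(-0.137948-0.990440i) = +0.006901-0.355724i

Re=0.0069 Im=-0.3557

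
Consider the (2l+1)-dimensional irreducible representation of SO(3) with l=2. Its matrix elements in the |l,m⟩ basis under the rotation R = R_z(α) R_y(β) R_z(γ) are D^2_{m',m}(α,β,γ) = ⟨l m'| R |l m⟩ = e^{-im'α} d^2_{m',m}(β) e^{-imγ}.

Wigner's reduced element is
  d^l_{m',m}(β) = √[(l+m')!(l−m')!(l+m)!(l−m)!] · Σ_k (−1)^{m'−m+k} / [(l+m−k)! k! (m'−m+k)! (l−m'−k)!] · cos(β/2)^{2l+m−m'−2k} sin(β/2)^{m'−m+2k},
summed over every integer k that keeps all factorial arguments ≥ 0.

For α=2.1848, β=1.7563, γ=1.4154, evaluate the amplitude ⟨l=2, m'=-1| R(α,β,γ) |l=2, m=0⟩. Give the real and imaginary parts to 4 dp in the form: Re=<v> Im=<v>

Split into d^2_{-1,0}(β=1.7563) × two z-phases.
Half-angle: c=0.638576, s=0.769559. N=√(1·6·2·2)=4.898979
k∈{1,2} keeps every argument non-negative
  k=1: (−1)^0·4.8990/(2)·0.6386^3·0.7696^1 = +0.490857
  k=2: (−1)^1·4.8990/(2)·0.6386^1·0.7696^3 = -0.712875
d^2_{-1,0}(1.7563) = +0.490857 -0.712875 = -0.222018
Phases: e^{-i·(-1)·2.1848}=-0.576144+0.817348i, e^{-i·(0)·1.4154}=+1.000000+0.000000i ⇒ D=+0.127915-0.181466i

Re=0.1279 Im=-0.1815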